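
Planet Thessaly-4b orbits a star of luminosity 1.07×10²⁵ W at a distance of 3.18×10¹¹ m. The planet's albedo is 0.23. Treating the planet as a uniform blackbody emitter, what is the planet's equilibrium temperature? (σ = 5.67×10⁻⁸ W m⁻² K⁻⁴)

T_eq ≈ 73.1 K

Flux: S = L/(4πd²) = 1.07×10²⁵/(4π×(3.18×10¹¹)²) = 8.42 W m⁻².
Energy balance: absorbed = emitted ⇒ πR²·S(1−A) = 4πR²·σT_eq⁴, so T_eq⁴ = S(1−A)/(4σ).
T_eq = [8.42 × 0.77 / (4 × 5.67×10⁻⁸)]^(1/4) = (2.86×10⁷)^(1/4) = 73.1 K.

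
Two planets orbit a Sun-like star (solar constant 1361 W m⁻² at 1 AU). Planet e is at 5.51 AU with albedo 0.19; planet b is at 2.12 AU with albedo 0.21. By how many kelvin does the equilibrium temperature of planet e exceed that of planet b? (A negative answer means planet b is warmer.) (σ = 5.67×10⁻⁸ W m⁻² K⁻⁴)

ΔT ≈ -67.7 K

T_eq = [S₀(1−A)/(4σd²)]^(1/4), so T ∝ (1−A)^(1/4) / √d.
T₁ = [1361×0.81/(4×5.67×10⁻⁸×5.51²)]^(1/4) = 112.49 K.
T₂ = [1361×0.79/(4×5.67×10⁻⁸×2.12²)]^(1/4) = 180.22 K.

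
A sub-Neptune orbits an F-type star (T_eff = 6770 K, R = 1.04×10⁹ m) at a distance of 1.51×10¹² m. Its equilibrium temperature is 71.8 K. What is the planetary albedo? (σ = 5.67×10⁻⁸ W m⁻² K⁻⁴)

L = 4πR_⋆²σT_⋆⁴ = 4π(1.04×10⁹)² × 5.67×10⁻⁸ × (6770)⁴ = 1.62×10²⁷ W.
S = L/(4πd²) = 56.5 W m⁻².
From T_eq⁴ = S(1−A)/(4σ): 1−A = 4σT_eq⁴/S.
1−A = 4 × 5.67×10⁻⁸ × (71.8)⁴ / 56.5 = 0.107.

A ≈ 0.89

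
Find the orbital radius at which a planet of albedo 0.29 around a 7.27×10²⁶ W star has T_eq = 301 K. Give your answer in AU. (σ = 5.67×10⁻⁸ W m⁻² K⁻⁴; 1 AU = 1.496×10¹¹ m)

d ≈ 0.993 AU

From T_eq⁴ = L(1−A)/(16πσd²): d = √[L(1−A)/(16πσT_eq⁴)].
d = √[7.27×10²⁶ × 0.71 / (16π × 5.67×10⁻⁸ × (301)⁴)] = 1.49×10¹¹ m = 0.993 AU.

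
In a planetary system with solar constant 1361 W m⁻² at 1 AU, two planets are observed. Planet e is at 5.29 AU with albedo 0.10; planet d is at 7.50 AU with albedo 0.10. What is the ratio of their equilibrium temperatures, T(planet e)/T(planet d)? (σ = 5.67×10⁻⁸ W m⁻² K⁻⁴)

T₁/T₂ ≈ 1.191

T_eq = [S₀(1−A)/(4σd²)]^(1/4), so T ∝ (1−A)^(1/4) / √d.
T₁ = [1361×0.90/(4×5.67×10⁻⁸×5.29²)]^(1/4) = 117.87 K.
T₂ = [1361×0.90/(4×5.67×10⁻⁸×7.50²)]^(1/4) = 98.99 K.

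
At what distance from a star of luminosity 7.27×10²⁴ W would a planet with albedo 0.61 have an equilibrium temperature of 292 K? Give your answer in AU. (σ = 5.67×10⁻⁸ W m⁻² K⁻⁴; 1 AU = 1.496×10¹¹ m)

From T_eq⁴ = L(1−A)/(16πσd²): d = √[L(1−A)/(16πσT_eq⁴)].
d = √[7.27×10²⁴ × 0.39 / (16π × 5.67×10⁻⁸ × (292)⁴)] = 1.17×10¹⁰ m = 0.0782 AU.

d ≈ 0.0782 AU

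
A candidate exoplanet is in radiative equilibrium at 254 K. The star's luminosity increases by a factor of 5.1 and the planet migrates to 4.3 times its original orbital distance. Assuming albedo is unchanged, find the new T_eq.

T_eq ∝ L^(1/4) · d^(−1/2).
T′ = 254 × 5.1^(1/4) / 4.3^(1/2) = 184 K.

T_eq ≈ 184 K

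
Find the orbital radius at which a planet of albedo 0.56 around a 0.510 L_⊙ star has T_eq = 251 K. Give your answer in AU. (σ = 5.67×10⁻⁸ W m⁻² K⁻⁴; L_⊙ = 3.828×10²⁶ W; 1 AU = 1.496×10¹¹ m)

d ≈ 0.582 AU

L = 0.510 × 3.828×10²⁶ = 1.95×10²⁶ W.
From T_eq⁴ = L(1−A)/(16πσd²): d = √[L(1−A)/(16πσT_eq⁴)].
d = √[1.95×10²⁶ × 0.44 / (16π × 5.67×10⁻⁸ × (251)⁴)] = 8.71×10¹⁰ m = 0.582 AU.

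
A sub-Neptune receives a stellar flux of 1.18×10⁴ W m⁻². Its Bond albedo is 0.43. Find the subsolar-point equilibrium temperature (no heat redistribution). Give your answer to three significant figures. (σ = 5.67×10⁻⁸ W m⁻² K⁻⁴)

T_ss ≈ 587 K

At the subsolar point the surface absorbs S(1−A) and emits σT⁴ per unit area — no factor of 4, since only the local patch is in balance.
T = [1.18×10⁴ × 0.57 / 5.67×10⁻⁸]^(1/4) = (1.19×10¹¹)^(1/4) = 587 K.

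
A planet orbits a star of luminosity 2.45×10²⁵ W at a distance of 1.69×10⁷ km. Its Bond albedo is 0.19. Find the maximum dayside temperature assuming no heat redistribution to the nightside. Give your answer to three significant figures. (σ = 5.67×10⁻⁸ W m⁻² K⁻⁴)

T_ss ≈ 559 K

d = 1.69×10⁷ km = 1.69×10¹⁰ m.
Flux: S = L/(4πd²) = 2.45×10²⁵/(4π×(1.69×10¹⁰)²) = 6830 W m⁻².
With no redistribution each surface element balances locally: S(1−A) = σT⁴.
T = [6830 × 0.81 / 5.67×10⁻⁸]^(1/4) = (9.75×10¹⁰)^(1/4) = 559 K.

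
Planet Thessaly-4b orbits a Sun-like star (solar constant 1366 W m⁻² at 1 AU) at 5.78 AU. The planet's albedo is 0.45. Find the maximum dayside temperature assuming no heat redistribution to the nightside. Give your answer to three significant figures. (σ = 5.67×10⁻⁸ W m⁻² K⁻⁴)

Flux at 5.78 AU: S = 1366/5.78² = 40.9 W m⁻².
With no redistribution each surface element balances locally: S(1−A) = σT⁴.
T = [40.9 × 0.55 / 5.67×10⁻⁸]^(1/4) = (3.97×10⁸)^(1/4) = 141 K.

T_ss ≈ 141 K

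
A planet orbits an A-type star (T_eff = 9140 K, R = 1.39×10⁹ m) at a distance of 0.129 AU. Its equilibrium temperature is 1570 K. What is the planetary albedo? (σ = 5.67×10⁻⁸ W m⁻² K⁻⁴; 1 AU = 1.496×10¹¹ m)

A ≈ 0.33

d = 0.129 AU = 1.93×10¹⁰ m.
L = 4πR_⋆²σT_⋆⁴ = 4π(1.39×10⁹)² × 5.67×10⁻⁸ × (9140)⁴ = 9.61×10²⁷ W.
S = L/(4πd²) = 2.05×10⁶ W m⁻².
From T_eq⁴ = S(1−A)/(4σ): 1−A = 4σT_eq⁴/S.
1−A = 4 × 5.67×10⁻⁸ × (1570)⁴ / 2.05×10⁶ = 0.671.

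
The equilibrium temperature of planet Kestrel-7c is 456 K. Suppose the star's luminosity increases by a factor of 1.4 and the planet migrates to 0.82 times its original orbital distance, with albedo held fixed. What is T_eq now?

T_eq ≈ 548 K

T_eq ∝ L^(1/4) · d^(−1/2).
T′ = 456 × 1.4^(1/4) / 0.82^(1/2) = 548 K.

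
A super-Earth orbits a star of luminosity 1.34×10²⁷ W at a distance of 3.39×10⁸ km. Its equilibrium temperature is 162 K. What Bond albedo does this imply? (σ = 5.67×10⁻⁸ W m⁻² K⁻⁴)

A ≈ 0.83

d = 3.39×10⁸ km = 3.39×10¹¹ m.
Flux: S = L/(4πd²) = 1.34×10²⁷/(4π×(3.39×10¹¹)²) = 928 W m⁻².
From T_eq⁴ = S(1−A)/(4σ): 1−A = 4σT_eq⁴/S.
1−A = 4 × 5.67×10⁻⁸ × (162)⁴ / 928 = 0.168.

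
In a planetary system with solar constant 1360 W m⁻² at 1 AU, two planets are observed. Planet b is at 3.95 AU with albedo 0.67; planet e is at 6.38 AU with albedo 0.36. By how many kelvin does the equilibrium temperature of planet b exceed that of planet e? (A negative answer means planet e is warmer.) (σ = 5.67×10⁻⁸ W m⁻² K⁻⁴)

T_eq = [S₀(1−A)/(4σd²)]^(1/4), so T ∝ (1−A)^(1/4) / √d.
T₁ = [1360×0.33/(4×5.67×10⁻⁸×3.95²)]^(1/4) = 106.12 K.
T₂ = [1360×0.64/(4×5.67×10⁻⁸×6.38²)]^(1/4) = 98.54 K.

ΔT ≈ 7.6 K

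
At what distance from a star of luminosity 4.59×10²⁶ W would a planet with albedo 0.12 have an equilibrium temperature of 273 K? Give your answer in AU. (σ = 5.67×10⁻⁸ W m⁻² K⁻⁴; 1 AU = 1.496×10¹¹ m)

From T_eq⁴ = L(1−A)/(16πσd²): d = √[L(1−A)/(16πσT_eq⁴)].
d = √[4.59×10²⁶ × 0.88 / (16π × 5.67×10⁻⁸ × (273)⁴)] = 1.60×10¹¹ m = 1.07 AU.

d ≈ 1.07 AU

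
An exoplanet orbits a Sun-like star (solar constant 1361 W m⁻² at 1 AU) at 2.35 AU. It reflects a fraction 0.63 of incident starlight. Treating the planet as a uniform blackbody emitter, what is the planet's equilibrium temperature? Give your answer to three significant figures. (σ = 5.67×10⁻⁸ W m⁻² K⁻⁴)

T_eq ≈ 142 K

Flux at 2.35 AU: S = 1361/2.35² = 246 W m⁻².
Energy balance: absorbed = emitted ⇒ πR²·S(1−A) = 4πR²·σT_eq⁴, so T_eq⁴ = S(1−A)/(4σ).
T_eq = [246 × 0.37 / (4 × 5.67×10⁻⁸)]^(1/4) = (4.02×10⁸)^(1/4) = 142 K.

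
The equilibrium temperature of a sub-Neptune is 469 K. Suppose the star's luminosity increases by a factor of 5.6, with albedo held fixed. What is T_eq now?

T_eq ≈ 721 K

T_eq ∝ L^(1/4) · d^(−1/2).
T′ = 469 × 5.6^(1/4) = 721 K.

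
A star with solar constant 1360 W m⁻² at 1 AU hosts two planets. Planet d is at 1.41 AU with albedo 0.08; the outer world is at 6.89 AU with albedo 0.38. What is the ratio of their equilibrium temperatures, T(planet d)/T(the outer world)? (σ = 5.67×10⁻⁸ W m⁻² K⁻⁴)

T₁/T₂ ≈ 2.440

T_eq = [S₀(1−A)/(4σd²)]^(1/4), so T ∝ (1−A)^(1/4) / √d.
T₁ = [1360×0.92/(4×5.67×10⁻⁸×1.41²)]^(1/4) = 229.52 K.
T₂ = [1360×0.62/(4×5.67×10⁻⁸×6.89²)]^(1/4) = 94.07 K.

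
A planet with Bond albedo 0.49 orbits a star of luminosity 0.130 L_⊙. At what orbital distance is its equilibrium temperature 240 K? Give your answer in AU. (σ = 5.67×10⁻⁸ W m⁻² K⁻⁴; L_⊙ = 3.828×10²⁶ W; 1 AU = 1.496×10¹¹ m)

L = 0.130 × 3.828×10²⁶ = 4.98×10²⁵ W.
From T_eq⁴ = L(1−A)/(16πσd²): d = √[L(1−A)/(16πσT_eq⁴)].
d = √[4.98×10²⁵ × 0.51 / (16π × 5.67×10⁻⁸ × (240)⁴)] = 5.18×10¹⁰ m = 0.346 AU.

d ≈ 0.346 AU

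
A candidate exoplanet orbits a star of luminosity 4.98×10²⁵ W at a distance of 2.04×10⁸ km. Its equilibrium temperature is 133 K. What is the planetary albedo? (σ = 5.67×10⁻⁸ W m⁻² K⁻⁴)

d = 2.04×10⁸ km = 2.04×10¹¹ m.
Flux: S = L/(4πd²) = 4.98×10²⁵/(4π×(2.04×10¹¹)²) = 95.2 W m⁻².
From T_eq⁴ = S(1−A)/(4σ): 1−A = 4σT_eq⁴/S.
1−A = 4 × 5.67×10⁻⁸ × (133)⁴ / 95.2 = 0.745.

A ≈ 0.25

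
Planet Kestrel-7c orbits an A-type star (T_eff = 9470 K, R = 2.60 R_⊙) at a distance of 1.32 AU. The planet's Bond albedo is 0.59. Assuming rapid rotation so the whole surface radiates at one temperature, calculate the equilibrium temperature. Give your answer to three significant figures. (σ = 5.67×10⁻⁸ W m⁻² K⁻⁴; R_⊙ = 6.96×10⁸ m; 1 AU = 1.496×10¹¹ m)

R_⋆ = 2.60 × 6.96×10⁸ = 1.81×10⁹ m.
d = 1.32 AU = 1.97×10¹¹ m.
L = 4πR_⋆²σT_⋆⁴ = 4π(1.81×10⁹)² × 5.67×10⁻⁸ × (9470)⁴ = 1.88×10²⁸ W.
S = L/(4πd²) = 3.83×10⁴ W m⁻².
Energy balance: absorbed = emitted ⇒ πR²·S(1−A) = 4πR²·σT_eq⁴, so T_eq⁴ = S(1−A)/(4σ).
T_eq = [3.83×10⁴ × 0.41 / (4 × 5.67×10⁻⁸)]^(1/4) = (6.92×10¹⁰)^(1/4) = 513 K.

T_eq ≈ 513 K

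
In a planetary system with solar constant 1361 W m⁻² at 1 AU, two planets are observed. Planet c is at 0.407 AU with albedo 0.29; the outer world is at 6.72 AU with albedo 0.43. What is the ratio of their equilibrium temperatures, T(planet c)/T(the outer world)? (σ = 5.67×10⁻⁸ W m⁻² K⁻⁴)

T₁/T₂ ≈ 4.293

T_eq = [S₀(1−A)/(4σd²)]^(1/4), so T ∝ (1−A)^(1/4) / √d.
T₁ = [1361×0.71/(4×5.67×10⁻⁸×0.407²)]^(1/4) = 400.47 K.
T₂ = [1361×0.57/(4×5.67×10⁻⁸×6.72²)]^(1/4) = 93.29 K.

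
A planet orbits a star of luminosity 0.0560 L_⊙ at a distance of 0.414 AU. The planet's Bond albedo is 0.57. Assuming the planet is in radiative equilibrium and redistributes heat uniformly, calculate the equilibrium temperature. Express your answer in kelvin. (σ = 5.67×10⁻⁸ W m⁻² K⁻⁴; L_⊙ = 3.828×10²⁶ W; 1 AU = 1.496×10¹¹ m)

T_eq ≈ 170 K

d = 0.414 AU = 6.19×10¹⁰ m.
L = 0.0560 × 3.828×10²⁶ = 2.14×10²⁵ W.
Flux: S = L/(4πd²) = 2.14×10²⁵/(4π×(6.19×10¹⁰)²) = 445 W m⁻².
Energy balance: absorbed = emitted ⇒ πR²·S(1−A) = 4πR²·σT_eq⁴, so T_eq⁴ = S(1−A)/(4σ).
T_eq = [445 × 0.43 / (4 × 5.67×10⁻⁸)]^(1/4) = (8.43×10⁸)^(1/4) = 170 K.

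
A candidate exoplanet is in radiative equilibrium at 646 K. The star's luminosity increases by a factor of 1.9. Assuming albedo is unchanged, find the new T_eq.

T_eq ∝ L^(1/4) · d^(−1/2).
T′ = 646 × 1.9^(1/4) = 758 K.

T_eq ≈ 758 K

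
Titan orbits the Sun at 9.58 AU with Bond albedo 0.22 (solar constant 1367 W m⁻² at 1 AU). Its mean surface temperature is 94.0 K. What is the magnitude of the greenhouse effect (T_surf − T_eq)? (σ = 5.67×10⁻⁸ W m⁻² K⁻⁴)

ΔT ≈ 9.4 K

S = 1367/9.58² = 14.89 W m⁻².
T_eq = [S(1−A)/(4σ)]^(1/4) = [14.89×0.78/(4×5.67×10⁻⁸)]^(1/4) = 84.6 K.
ΔT = T_surf − T_eq = 94 − 84.6.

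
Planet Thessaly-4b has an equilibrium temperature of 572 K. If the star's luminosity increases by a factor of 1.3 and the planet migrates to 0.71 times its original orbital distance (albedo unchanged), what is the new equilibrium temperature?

T_eq ∝ L^(1/4) · d^(−1/2).
T′ = 572 × 1.3^(1/4) / 0.71^(1/2) = 725 K.

T_eq ≈ 725 K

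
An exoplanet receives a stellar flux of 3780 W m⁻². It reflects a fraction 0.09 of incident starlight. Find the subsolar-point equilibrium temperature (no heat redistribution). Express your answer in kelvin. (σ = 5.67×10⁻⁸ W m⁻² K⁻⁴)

At the subsolar point the surface absorbs S(1−A) and emits σT⁴ per unit area — no factor of 4, since only the local patch is in balance.
T = [3780 × 0.91 / 5.67×10⁻⁸]^(1/4) = (6.07×10¹⁰)^(1/4) = 496 K.

T_ss ≈ 496 K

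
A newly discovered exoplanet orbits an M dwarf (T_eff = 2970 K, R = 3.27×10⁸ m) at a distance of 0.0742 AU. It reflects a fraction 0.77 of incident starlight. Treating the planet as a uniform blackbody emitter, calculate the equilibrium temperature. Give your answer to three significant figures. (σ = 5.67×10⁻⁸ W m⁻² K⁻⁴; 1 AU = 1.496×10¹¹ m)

T_eq ≈ 250 K

d = 0.0742 AU = 1.11×10¹⁰ m.
L = 4πR_⋆²σT_⋆⁴ = 4π(3.27×10⁸)² × 5.67×10⁻⁸ × (2970)⁴ = 5.93×10²⁴ W.
S = L/(4πd²) = 3830 W m⁻².
Energy balance: absorbed = emitted ⇒ πR²·S(1−A) = 4πR²·σT_eq⁴, so T_eq⁴ = S(1−A)/(4σ).
T_eq = [3830 × 0.23 / (4 × 5.67×10⁻⁸)]^(1/4) = (3.88×10⁹)^(1/4) = 250 K.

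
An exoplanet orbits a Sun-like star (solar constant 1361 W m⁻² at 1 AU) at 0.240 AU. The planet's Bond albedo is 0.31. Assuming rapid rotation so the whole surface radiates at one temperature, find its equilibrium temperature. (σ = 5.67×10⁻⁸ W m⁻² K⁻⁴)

Flux at 0.240 AU: S = 1361/0.240² = 2.36×10⁴ W m⁻².
Energy balance: absorbed = emitted ⇒ πR²·S(1−A) = 4πR²·σT_eq⁴, so T_eq⁴ = S(1−A)/(4σ).
T_eq = [2.36×10⁴ × 0.69 / (4 × 5.67×10⁻⁸)]^(1/4) = (7.19×10¹⁰)^(1/4) = 518 K.

T_eq ≈ 518 K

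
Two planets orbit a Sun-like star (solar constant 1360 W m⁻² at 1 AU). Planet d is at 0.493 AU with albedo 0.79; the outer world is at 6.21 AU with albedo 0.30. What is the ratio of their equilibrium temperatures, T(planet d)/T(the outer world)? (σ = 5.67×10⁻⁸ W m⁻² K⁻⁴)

T₁/T₂ ≈ 2.627

T_eq = [S₀(1−A)/(4σd²)]^(1/4), so T ∝ (1−A)^(1/4) / √d.
T₁ = [1360×0.21/(4×5.67×10⁻⁸×0.493²)]^(1/4) = 268.29 K.
T₂ = [1360×0.70/(4×5.67×10⁻⁸×6.21²)]^(1/4) = 102.14 K.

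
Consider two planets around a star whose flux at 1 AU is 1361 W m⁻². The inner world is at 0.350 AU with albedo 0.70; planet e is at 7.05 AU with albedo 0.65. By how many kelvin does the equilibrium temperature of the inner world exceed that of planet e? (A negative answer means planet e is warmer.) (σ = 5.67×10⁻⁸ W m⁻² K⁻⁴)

ΔT ≈ 267.6 K

T_eq = [S₀(1−A)/(4σd²)]^(1/4), so T ∝ (1−A)^(1/4) / √d.
T₁ = [1361×0.30/(4×5.67×10⁻⁸×0.350²)]^(1/4) = 348.18 K.
T₂ = [1361×0.35/(4×5.67×10⁻⁸×7.05²)]^(1/4) = 80.63 K.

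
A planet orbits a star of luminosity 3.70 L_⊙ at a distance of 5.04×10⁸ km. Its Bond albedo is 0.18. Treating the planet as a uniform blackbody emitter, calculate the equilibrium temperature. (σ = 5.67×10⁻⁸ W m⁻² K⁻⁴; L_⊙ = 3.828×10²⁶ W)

d = 5.04×10⁸ km = 5.04×10¹¹ m.
L = 3.70 × 3.828×10²⁶ = 1.42×10²⁷ W.
Flux: S = L/(4πd²) = 1.42×10²⁷/(4π×(5.04×10¹¹)²) = 444 W m⁻².
Energy balance: absorbed = emitted ⇒ πR²·S(1−A) = 4πR²·σT_eq⁴, so T_eq⁴ = S(1−A)/(4σ).
T_eq = [444 × 0.82 / (4 × 5.67×10⁻⁸)]^(1/4) = (1.60×10⁹)^(1/4) = 200 K.

T_eq ≈ 200 K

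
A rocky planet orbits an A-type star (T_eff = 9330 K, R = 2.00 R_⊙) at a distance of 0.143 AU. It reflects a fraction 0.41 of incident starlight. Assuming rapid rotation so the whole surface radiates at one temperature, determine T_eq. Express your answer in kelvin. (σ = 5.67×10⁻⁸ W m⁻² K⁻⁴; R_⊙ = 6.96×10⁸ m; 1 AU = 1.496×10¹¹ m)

R_⋆ = 2.00 × 6.96×10⁸ = 1.39×10⁹ m.
d = 0.143 AU = 2.14×10¹⁰ m.
L = 4πR_⋆²σT_⋆⁴ = 4π(1.39×10⁹)² × 5.67×10⁻⁸ × (9330)⁴ = 1.05×10²⁸ W.
S = L/(4πd²) = 1.82×10⁶ W m⁻².
Energy balance: absorbed = emitted ⇒ πR²·S(1−A) = 4πR²·σT_eq⁴, so T_eq⁴ = S(1−A)/(4σ).
T_eq = [1.82×10⁶ × 0.59 / (4 × 5.67×10⁻⁸)]^(1/4) = (4.73×10¹²)^(1/4) = 1470 K.

T_eq ≈ 1470 K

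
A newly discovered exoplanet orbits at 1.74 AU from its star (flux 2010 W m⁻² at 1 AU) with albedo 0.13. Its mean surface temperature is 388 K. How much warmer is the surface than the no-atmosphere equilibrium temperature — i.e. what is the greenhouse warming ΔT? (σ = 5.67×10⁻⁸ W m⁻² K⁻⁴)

S = 2010/1.74² = 663.9 W m⁻².
T_eq = [S(1−A)/(4σ)]^(1/4) = [663.9×0.87/(4×5.67×10⁻⁸)]^(1/4) = 224.6 K.
ΔT = T_surf − T_eq = 388 − 224.6.

ΔT ≈ 163.4 K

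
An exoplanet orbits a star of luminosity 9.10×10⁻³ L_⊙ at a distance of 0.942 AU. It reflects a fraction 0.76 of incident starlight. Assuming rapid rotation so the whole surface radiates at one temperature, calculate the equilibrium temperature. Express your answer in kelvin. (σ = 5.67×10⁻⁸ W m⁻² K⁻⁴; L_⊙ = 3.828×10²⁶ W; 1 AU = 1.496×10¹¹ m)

d = 0.942 AU = 1.41×10¹¹ m.
L = 9.10×10⁻³ × 3.828×10²⁶ = 3.48×10²⁴ W.
Flux: S = L/(4πd²) = 3.48×10²⁴/(4π×(1.41×10¹¹)²) = 14.0 W m⁻².
Energy balance: absorbed = emitted ⇒ πR²·S(1−A) = 4πR²·σT_eq⁴, so T_eq⁴ = S(1−A)/(4σ).
T_eq = [14.0 × 0.24 / (4 × 5.67×10⁻⁸)]^(1/4) = (1.48×10⁷)^(1/4) = 62.0 K.

T_eq ≈ 62.0 K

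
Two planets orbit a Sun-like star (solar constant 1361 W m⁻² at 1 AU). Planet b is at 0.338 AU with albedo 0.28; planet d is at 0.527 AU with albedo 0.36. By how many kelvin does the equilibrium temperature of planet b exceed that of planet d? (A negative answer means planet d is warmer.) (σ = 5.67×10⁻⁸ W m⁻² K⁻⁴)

ΔT ≈ 98.1 K

T_eq = [S₀(1−A)/(4σd²)]^(1/4), so T ∝ (1−A)^(1/4) / √d.
T₁ = [1361×0.72/(4×5.67×10⁻⁸×0.338²)]^(1/4) = 440.99 K.
T₂ = [1361×0.64/(4×5.67×10⁻⁸×0.527²)]^(1/4) = 342.92 K.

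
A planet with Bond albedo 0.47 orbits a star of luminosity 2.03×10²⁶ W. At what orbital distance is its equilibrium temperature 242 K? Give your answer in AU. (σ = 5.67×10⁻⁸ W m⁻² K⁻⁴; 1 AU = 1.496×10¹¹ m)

d ≈ 0.701 AU

From T_eq⁴ = L(1−A)/(16πσd²): d = √[L(1−A)/(16πσT_eq⁴)].
d = √[2.03×10²⁶ × 0.53 / (16π × 5.67×10⁻⁸ × (242)⁴)] = 1.05×10¹¹ m = 0.701 AU.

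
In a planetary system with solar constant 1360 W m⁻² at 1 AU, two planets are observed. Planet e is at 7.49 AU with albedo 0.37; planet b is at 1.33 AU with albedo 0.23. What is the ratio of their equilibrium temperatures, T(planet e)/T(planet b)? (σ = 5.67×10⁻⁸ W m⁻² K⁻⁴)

T₁/T₂ ≈ 0.401

T_eq = [S₀(1−A)/(4σd²)]^(1/4), so T ∝ (1−A)^(1/4) / √d.
T₁ = [1360×0.63/(4×5.67×10⁻⁸×7.49²)]^(1/4) = 90.59 K.
T₂ = [1360×0.77/(4×5.67×10⁻⁸×1.33²)]^(1/4) = 226.03 K.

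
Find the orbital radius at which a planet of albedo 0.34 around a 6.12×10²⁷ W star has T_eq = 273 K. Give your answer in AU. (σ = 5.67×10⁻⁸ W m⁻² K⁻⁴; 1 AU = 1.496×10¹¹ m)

From T_eq⁴ = L(1−A)/(16πσd²): d = √[L(1−A)/(16πσT_eq⁴)].
d = √[6.12×10²⁷ × 0.66 / (16π × 5.67×10⁻⁸ × (273)⁴)] = 5.05×10¹¹ m = 3.38 AU.

d ≈ 3.38 AU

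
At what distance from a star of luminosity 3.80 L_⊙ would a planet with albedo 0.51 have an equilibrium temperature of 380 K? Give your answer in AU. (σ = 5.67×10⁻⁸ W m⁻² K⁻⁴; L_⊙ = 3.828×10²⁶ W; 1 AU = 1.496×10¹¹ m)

d ≈ 0.732 AU

L = 3.80 × 3.828×10²⁶ = 1.45×10²⁷ W.
From T_eq⁴ = L(1−A)/(16πσd²): d = √[L(1−A)/(16πσT_eq⁴)].
d = √[1.45×10²⁷ × 0.49 / (16π × 5.67×10⁻⁸ × (380)⁴)] = 1.10×10¹¹ m = 0.732 AU.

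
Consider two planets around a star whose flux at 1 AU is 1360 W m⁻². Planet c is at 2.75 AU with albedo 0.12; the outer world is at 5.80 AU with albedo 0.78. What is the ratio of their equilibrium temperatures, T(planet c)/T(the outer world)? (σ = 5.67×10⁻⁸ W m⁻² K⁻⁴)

T₁/T₂ ≈ 2.054

T_eq = [S₀(1−A)/(4σd²)]^(1/4), so T ∝ (1−A)^(1/4) / √d.
T₁ = [1360×0.88/(4×5.67×10⁻⁸×2.75²)]^(1/4) = 162.53 K.
T₂ = [1360×0.22/(4×5.67×10⁻⁸×5.80²)]^(1/4) = 79.13 K.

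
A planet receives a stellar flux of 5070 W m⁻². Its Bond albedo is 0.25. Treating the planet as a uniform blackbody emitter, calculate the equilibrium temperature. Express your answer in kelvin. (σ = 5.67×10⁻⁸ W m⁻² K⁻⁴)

T_eq ≈ 360 K

Energy balance: absorbed = emitted ⇒ πR²·S(1−A) = 4πR²·σT_eq⁴, so T_eq⁴ = S(1−A)/(4σ).
T_eq = [5070 × 0.75 / (4 × 5.67×10⁻⁸)]^(1/4) = (1.68×10¹⁰)^(1/4) = 360 K.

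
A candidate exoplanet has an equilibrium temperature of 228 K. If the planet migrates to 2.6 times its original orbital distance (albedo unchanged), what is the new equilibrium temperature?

T_eq ≈ 141 K

T_eq ∝ L^(1/4) · d^(−1/2).
T′ = 228 / 2.6^(1/2) = 141 K.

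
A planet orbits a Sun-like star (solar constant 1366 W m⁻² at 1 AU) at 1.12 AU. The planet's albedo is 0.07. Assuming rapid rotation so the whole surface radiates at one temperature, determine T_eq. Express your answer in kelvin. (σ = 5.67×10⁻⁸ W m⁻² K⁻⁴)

T_eq ≈ 259 K

Flux at 1.12 AU: S = 1366/1.12² = 1090 W m⁻².
Energy balance: absorbed = emitted ⇒ πR²·S(1−A) = 4πR²·σT_eq⁴, so T_eq⁴ = S(1−A)/(4σ).
T_eq = [1090 × 0.93 / (4 × 5.67×10⁻⁸)]^(1/4) = (4.47×10⁹)^(1/4) = 259 K.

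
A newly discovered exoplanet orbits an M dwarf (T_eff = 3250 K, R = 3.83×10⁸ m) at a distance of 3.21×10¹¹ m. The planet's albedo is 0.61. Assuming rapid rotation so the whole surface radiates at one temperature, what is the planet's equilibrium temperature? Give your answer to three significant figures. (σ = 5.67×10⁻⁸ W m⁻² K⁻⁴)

L = 4πR_⋆²σT_⋆⁴ = 4π(3.83×10⁸)² × 5.67×10⁻⁸ × (3250)⁴ = 1.17×10²⁵ W.
S = L/(4πd²) = 9.01 W m⁻².
Energy balance: absorbed = emitted ⇒ πR²·S(1−A) = 4πR²·σT_eq⁴, so T_eq⁴ = S(1−A)/(4σ).
T_eq = [9.01 × 0.39 / (4 × 5.67×10⁻⁸)]^(1/4) = (1.55×10⁷)^(1/4) = 62.7 K.

T_eq ≈ 62.7 K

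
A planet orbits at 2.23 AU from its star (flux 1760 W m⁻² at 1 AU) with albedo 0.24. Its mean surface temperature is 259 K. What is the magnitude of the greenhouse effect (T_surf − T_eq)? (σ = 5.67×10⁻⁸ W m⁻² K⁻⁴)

ΔT ≈ 73.4 K

S = 1760/2.23² = 353.9 W m⁻².
T_eq = [S(1−A)/(4σ)]^(1/4) = [353.9×0.76/(4×5.67×10⁻⁸)]^(1/4) = 185.6 K.
ΔT = T_surf − T_eq = 259 − 185.6.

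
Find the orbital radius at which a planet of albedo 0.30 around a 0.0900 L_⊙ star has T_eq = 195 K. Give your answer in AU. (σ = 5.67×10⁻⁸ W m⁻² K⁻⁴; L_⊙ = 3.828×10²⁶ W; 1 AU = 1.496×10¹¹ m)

d ≈ 0.511 AU

L = 0.0900 × 3.828×10²⁶ = 3.45×10²⁵ W.
From T_eq⁴ = L(1−A)/(16πσd²): d = √[L(1−A)/(16πσT_eq⁴)].
d = √[3.45×10²⁵ × 0.70 / (16π × 5.67×10⁻⁸ × (195)⁴)] = 7.65×10¹⁰ m = 0.511 AU.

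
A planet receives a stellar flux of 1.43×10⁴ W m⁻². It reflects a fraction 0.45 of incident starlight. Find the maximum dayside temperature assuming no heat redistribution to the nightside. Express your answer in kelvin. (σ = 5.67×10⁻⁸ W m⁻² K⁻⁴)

T_ss ≈ 610 K

With no redistribution each surface element balances locally: S(1−A) = σT⁴.
T = [1.43×10⁴ × 0.55 / 5.67×10⁻⁸]^(1/4) = (1.39×10¹¹)^(1/4) = 610 K.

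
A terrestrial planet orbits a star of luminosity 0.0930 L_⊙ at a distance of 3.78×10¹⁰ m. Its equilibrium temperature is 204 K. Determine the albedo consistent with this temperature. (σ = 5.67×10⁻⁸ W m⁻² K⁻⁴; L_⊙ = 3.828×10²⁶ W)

L = 0.0930 × 3.828×10²⁶ = 3.56×10²⁵ W.
Flux: S = L/(4πd²) = 3.56×10²⁵/(4π×(3.78×10¹⁰)²) = 1980 W m⁻².
From T_eq⁴ = S(1−A)/(4σ): 1−A = 4σT_eq⁴/S.
1−A = 4 × 5.67×10⁻⁸ × (204)⁴ / 1980 = 0.198.

A ≈ 0.80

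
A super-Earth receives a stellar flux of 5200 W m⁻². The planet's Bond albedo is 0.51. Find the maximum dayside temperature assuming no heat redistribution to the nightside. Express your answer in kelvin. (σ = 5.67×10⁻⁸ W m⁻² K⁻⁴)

With no redistribution each surface element balances locally: S(1−A) = σT⁴.
T = [5200 × 0.49 / 5.67×10⁻⁸]^(1/4) = (4.49×10¹⁰)^(1/4) = 460 K.

T_ss ≈ 460 K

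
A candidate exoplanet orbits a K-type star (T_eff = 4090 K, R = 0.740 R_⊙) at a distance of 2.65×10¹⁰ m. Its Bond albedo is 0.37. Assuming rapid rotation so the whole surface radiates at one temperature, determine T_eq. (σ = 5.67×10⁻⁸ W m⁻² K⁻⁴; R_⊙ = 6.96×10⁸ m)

R_⋆ = 0.740 × 6.96×10⁸ = 5.15×10⁸ m.
L = 4πR_⋆²σT_⋆⁴ = 4π(5.15×10⁸)² × 5.67×10⁻⁸ × (4090)⁴ = 5.29×10²⁵ W.
S = L/(4πd²) = 5990 W m⁻².
Energy balance: absorbed = emitted ⇒ πR²·S(1−A) = 4πR²·σT_eq⁴, so T_eq⁴ = S(1−A)/(4σ).
T_eq = [5990 × 0.63 / (4 × 5.67×10⁻⁸)]^(1/4) = (1.66×10¹⁰)^(1/4) = 359 K.

T_eq ≈ 359 K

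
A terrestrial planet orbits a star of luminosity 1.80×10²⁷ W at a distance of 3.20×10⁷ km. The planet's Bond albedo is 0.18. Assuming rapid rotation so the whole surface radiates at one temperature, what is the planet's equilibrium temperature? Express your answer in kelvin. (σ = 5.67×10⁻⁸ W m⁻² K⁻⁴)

T_eq ≈ 843 K

d = 3.20×10⁷ km = 3.20×10¹⁰ m.
Flux: S = L/(4πd²) = 1.80×10²⁷/(4π×(3.20×10¹⁰)²) = 1.40×10⁵ W m⁻².
Energy balance: absorbed = emitted ⇒ πR²·S(1−A) = 4πR²·σT_eq⁴, so T_eq⁴ = S(1−A)/(4σ).
T_eq = [1.40×10⁵ × 0.82 / (4 × 5.67×10⁻⁸)]^(1/4) = (5.06×10¹¹)^(1/4) = 843 K.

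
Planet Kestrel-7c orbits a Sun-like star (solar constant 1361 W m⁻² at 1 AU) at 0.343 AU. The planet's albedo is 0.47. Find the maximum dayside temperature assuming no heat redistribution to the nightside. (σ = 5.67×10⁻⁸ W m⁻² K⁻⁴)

T_ss ≈ 573 K

Flux at 0.343 AU: S = 1361/0.343² = 1.16×10⁴ W m⁻².
With no redistribution each surface element balances locally: S(1−A) = σT⁴.
T = [1.16×10⁴ × 0.53 / 5.67×10⁻⁸]^(1/4) = (1.08×10¹¹)^(1/4) = 573 K.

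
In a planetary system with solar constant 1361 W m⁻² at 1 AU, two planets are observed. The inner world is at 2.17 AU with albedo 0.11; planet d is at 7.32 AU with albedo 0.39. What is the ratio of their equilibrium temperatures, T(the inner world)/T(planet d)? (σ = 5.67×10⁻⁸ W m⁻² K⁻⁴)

T₁/T₂ ≈ 2.019

T_eq = [S₀(1−A)/(4σd²)]^(1/4), so T ∝ (1−A)^(1/4) / √d.
T₁ = [1361×0.89/(4×5.67×10⁻⁸×2.17²)]^(1/4) = 183.51 K.
T₂ = [1361×0.61/(4×5.67×10⁻⁸×7.32²)]^(1/4) = 90.91 K.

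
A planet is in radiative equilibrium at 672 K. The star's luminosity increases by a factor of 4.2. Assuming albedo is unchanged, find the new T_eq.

T_eq ∝ L^(1/4) · d^(−1/2).
T′ = 672 × 4.2^(1/4) = 962 K.

T_eq ≈ 962 K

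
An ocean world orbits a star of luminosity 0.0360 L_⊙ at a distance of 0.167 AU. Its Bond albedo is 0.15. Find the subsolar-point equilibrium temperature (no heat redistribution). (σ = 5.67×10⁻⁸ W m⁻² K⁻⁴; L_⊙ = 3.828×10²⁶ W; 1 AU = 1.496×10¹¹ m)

d = 0.167 AU = 2.50×10¹⁰ m.
L = 0.0360 × 3.828×10²⁶ = 1.38×10²⁵ W.
Flux: S = L/(4πd²) = 1.38×10²⁵/(4π×(2.50×10¹⁰)²) = 1760 W m⁻².
At the subsolar point the surface absorbs S(1−A) and emits σT⁴ per unit area — no factor of 4, since only the local patch is in balance.
T = [1760 × 0.85 / 5.67×10⁻⁸]^(1/4) = (2.63×10¹⁰)^(1/4) = 403 K.

T_ss ≈ 403 K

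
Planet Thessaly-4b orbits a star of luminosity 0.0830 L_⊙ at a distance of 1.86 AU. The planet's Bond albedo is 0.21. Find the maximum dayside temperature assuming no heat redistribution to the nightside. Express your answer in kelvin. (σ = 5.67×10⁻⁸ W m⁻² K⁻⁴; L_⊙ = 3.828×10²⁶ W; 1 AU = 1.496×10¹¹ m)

d = 1.86 AU = 2.78×10¹¹ m.
L = 0.0830 × 3.828×10²⁶ = 3.18×10²⁵ W.
Flux: S = L/(4πd²) = 3.18×10²⁵/(4π×(2.78×10¹¹)²) = 32.7 W m⁻².
With no redistribution each surface element balances locally: S(1−A) = σT⁴.
T = [32.7 × 0.79 / 5.67×10⁻⁸]^(1/4) = (4.55×10⁸)^(1/4) = 146 K.

T_ss ≈ 146 K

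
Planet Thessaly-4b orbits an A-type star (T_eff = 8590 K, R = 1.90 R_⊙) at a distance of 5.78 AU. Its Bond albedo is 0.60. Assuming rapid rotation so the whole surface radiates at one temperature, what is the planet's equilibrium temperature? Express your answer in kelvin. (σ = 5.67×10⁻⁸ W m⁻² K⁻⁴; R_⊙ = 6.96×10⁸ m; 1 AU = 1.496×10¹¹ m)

R_⋆ = 1.90 × 6.96×10⁸ = 1.32×10⁹ m.
d = 5.78 AU = 8.65×10¹¹ m.
L = 4πR_⋆²σT_⋆⁴ = 4π(1.32×10⁹)² × 5.67×10⁻⁸ × (8590)⁴ = 6.78×10²⁷ W.
S = L/(4πd²) = 722 W m⁻².
Energy balance: absorbed = emitted ⇒ πR²·S(1−A) = 4πR²·σT_eq⁴, so T_eq⁴ = S(1−A)/(4σ).
T_eq = [722 × 0.40 / (4 × 5.67×10⁻⁸)]^(1/4) = (1.27×10⁹)^(1/4) = 189 K.

T_eq ≈ 189 K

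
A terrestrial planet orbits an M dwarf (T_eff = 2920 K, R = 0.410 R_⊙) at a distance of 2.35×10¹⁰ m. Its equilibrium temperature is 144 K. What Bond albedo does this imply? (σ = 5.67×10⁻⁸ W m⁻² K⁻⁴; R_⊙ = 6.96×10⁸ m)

A ≈ 0.84

R_⋆ = 0.410 × 6.96×10⁸ = 2.85×10⁸ m.
L = 4πR_⋆²σT_⋆⁴ = 4π(2.85×10⁸)² × 5.67×10⁻⁸ × (2920)⁴ = 4.22×10²⁴ W.
S = L/(4πd²) = 608 W m⁻².
From T_eq⁴ = S(1−A)/(4σ): 1−A = 4σT_eq⁴/S.
1−A = 4 × 5.67×10⁻⁸ × (144)⁴ / 608 = 0.160.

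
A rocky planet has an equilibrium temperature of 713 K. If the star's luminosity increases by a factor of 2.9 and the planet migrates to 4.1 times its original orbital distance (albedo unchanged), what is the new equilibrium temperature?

T_eq ∝ L^(1/4) · d^(−1/2).
T′ = 713 × 2.9^(1/4) / 4.1^(1/2) = 460 K.

T_eq ≈ 460 K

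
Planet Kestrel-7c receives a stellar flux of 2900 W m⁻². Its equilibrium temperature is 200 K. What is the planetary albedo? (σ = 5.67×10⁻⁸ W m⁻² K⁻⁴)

From T_eq⁴ = S(1−A)/(4σ): 1−A = 4σT_eq⁴/S.
1−A = 4 × 5.67×10⁻⁸ × (200)⁴ / 2900 = 0.125.

A ≈ 0.87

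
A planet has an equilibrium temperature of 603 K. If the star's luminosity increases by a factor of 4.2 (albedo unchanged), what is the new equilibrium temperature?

T_eq ≈ 863 K

T_eq ∝ L^(1/4) · d^(−1/2).
T′ = 603 × 4.2^(1/4) = 863 K.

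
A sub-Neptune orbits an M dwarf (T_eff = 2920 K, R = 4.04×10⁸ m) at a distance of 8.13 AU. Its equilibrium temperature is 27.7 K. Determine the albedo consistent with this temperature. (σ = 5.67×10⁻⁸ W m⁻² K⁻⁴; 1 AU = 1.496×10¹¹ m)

A ≈ 0.71

d = 8.13 AU = 1.22×10¹² m.
L = 4πR_⋆²σT_⋆⁴ = 4π(4.04×10⁸)² × 5.67×10⁻⁸ × (2920)⁴ = 8.45×10²⁴ W.
S = L/(4πd²) = 0.455 W m⁻².
From T_eq⁴ = S(1−A)/(4σ): 1−A = 4σT_eq⁴/S.
1−A = 4 × 5.67×10⁻⁸ × (27.7)⁴ / 0.455 = 0.294.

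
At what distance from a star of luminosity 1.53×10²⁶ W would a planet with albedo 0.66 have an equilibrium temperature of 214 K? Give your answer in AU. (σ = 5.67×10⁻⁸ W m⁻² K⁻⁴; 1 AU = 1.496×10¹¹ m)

d ≈ 0.624 AU

From T_eq⁴ = L(1−A)/(16πσd²): d = √[L(1−A)/(16πσT_eq⁴)].
d = √[1.53×10²⁶ × 0.34 / (16π × 5.67×10⁻⁸ × (214)⁴)] = 9.33×10¹⁰ m = 0.624 AU.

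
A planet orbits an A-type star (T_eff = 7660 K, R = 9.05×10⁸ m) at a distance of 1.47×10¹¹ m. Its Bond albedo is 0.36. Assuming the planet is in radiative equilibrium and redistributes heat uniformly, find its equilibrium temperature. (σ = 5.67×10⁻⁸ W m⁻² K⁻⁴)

L = 4πR_⋆²σT_⋆⁴ = 4π(9.05×10⁸)² × 5.67×10⁻⁸ × (7660)⁴ = 2.01×10²⁷ W.
S = L/(4πd²) = 7400 W m⁻².
Energy balance: absorbed = emitted ⇒ πR²·S(1−A) = 4πR²·σT_eq⁴, so T_eq⁴ = S(1−A)/(4σ).
T_eq = [7400 × 0.64 / (4 × 5.67×10⁻⁸)]^(1/4) = (2.09×10¹⁰)^(1/4) = 380 K.

T_eq ≈ 380 K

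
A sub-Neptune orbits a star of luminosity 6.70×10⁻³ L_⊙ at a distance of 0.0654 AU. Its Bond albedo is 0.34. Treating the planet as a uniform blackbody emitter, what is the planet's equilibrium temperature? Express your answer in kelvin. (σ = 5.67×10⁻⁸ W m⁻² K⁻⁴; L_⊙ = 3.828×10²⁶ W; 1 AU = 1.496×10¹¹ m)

T_eq ≈ 281 K

d = 0.0654 AU = 9.78×10⁹ m.
L = 6.70×10⁻³ × 3.828×10²⁶ = 2.56×10²⁴ W.
Flux: S = L/(4πd²) = 2.56×10²⁴/(4π×(9.78×10⁹)²) = 2130 W m⁻².
Energy balance: absorbed = emitted ⇒ πR²·S(1−A) = 4πR²·σT_eq⁴, so T_eq⁴ = S(1−A)/(4σ).
T_eq = [2130 × 0.66 / (4 × 5.67×10⁻⁸)]^(1/4) = (6.20×10⁹)^(1/4) = 281 K.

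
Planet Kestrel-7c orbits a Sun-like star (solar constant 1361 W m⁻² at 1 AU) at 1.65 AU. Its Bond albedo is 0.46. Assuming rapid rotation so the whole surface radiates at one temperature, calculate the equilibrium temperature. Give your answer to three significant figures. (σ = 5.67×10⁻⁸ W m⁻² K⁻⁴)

T_eq ≈ 186 K

Flux at 1.65 AU: S = 1361/1.65² = 500 W m⁻².
Energy balance: absorbed = emitted ⇒ πR²·S(1−A) = 4πR²·σT_eq⁴, so T_eq⁴ = S(1−A)/(4σ).
T_eq = [500 × 0.54 / (4 × 5.67×10⁻⁸)]^(1/4) = (1.19×10⁹)^(1/4) = 186 K.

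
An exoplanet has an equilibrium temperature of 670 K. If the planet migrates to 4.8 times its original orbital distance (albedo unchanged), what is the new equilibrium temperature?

T_eq ∝ L^(1/4) · d^(−1/2).
T′ = 670 / 4.8^(1/2) = 306 K.

T_eq ≈ 306 K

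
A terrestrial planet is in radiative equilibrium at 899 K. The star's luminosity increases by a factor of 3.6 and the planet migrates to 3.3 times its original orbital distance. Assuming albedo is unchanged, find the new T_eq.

T_eq ∝ L^(1/4) · d^(−1/2).
T′ = 899 × 3.6^(1/4) / 3.3^(1/2) = 682 K.

T_eq ≈ 682 K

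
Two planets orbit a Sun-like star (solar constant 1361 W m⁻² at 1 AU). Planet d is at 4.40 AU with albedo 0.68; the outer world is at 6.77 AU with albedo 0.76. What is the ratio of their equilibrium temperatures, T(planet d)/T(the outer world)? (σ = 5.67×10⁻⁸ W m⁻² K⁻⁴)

T₁/T₂ ≈ 1.333

T_eq = [S₀(1−A)/(4σd²)]^(1/4), so T ∝ (1−A)^(1/4) / √d.
T₁ = [1361×0.32/(4×5.67×10⁻⁸×4.40²)]^(1/4) = 99.80 K.
T₂ = [1361×0.24/(4×5.67×10⁻⁸×6.77²)]^(1/4) = 74.87 K.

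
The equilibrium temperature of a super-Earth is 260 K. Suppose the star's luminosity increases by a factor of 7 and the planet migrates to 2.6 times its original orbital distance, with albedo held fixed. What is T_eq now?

T_eq ≈ 262 K

T_eq ∝ L^(1/4) · d^(−1/2).
T′ = 260 × 7^(1/4) / 2.6^(1/2) = 262 K.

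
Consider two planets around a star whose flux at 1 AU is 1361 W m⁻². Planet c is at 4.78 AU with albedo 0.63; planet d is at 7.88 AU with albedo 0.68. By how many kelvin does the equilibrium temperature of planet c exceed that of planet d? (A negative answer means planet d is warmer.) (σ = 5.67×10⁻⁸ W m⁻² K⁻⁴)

T_eq = [S₀(1−A)/(4σd²)]^(1/4), so T ∝ (1−A)^(1/4) / √d.
T₁ = [1361×0.37/(4×5.67×10⁻⁸×4.78²)]^(1/4) = 99.29 K.
T₂ = [1361×0.32/(4×5.67×10⁻⁸×7.88²)]^(1/4) = 74.57 K.

ΔT ≈ 24.7 K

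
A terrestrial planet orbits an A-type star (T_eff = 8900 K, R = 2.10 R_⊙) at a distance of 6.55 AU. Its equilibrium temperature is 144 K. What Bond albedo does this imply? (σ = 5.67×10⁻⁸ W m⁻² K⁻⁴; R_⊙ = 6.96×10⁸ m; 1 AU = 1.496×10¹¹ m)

R_⋆ = 2.10 × 6.96×10⁸ = 1.46×10⁹ m.
d = 6.55 AU = 9.80×10¹¹ m.
L = 4πR_⋆²σT_⋆⁴ = 4π(1.46×10⁹)² × 5.67×10⁻⁸ × (8900)⁴ = 9.55×10²⁷ W.
S = L/(4πd²) = 792 W m⁻².
From T_eq⁴ = S(1−A)/(4σ): 1−A = 4σT_eq⁴/S.
1−A = 4 × 5.67×10⁻⁸ × (144)⁴ / 792 = 0.123.

A ≈ 0.88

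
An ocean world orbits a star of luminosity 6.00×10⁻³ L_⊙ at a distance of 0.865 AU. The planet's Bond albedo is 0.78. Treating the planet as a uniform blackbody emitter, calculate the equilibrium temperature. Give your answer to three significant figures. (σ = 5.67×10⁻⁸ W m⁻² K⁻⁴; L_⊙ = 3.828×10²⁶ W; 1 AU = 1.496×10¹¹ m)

T_eq ≈ 57.0 K

d = 0.865 AU = 1.29×10¹¹ m.
L = 6.00×10⁻³ × 3.828×10²⁶ = 2.30×10²⁴ W.
Flux: S = L/(4πd²) = 2.30×10²⁴/(4π×(1.29×10¹¹)²) = 10.9 W m⁻².
Energy balance: absorbed = emitted ⇒ πR²·S(1−A) = 4πR²·σT_eq⁴, so T_eq⁴ = S(1−A)/(4σ).
T_eq = [10.9 × 0.22 / (4 × 5.67×10⁻⁸)]^(1/4) = (1.06×10⁷)^(1/4) = 57.0 K.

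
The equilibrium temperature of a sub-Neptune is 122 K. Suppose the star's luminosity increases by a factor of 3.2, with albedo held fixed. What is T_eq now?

T_eq ≈ 163 K

T_eq ∝ L^(1/4) · d^(−1/2).
T′ = 122 × 3.2^(1/4) = 163 K.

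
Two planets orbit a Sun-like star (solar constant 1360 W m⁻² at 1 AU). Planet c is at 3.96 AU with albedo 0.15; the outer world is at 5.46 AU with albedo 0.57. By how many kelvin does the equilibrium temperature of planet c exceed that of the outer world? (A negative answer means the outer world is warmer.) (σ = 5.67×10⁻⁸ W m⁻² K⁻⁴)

T_eq = [S₀(1−A)/(4σd²)]^(1/4), so T ∝ (1−A)^(1/4) / √d.
T₁ = [1360×0.85/(4×5.67×10⁻⁸×3.96²)]^(1/4) = 134.27 K.
T₂ = [1360×0.43/(4×5.67×10⁻⁸×5.46²)]^(1/4) = 96.44 K.

ΔT ≈ 37.8 K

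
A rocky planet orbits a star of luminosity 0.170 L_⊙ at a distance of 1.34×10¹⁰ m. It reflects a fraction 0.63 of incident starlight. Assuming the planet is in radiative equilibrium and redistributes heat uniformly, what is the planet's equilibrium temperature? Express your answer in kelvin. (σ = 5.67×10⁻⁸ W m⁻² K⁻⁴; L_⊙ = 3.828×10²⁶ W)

L = 0.170 × 3.828×10²⁶ = 6.51×10²⁵ W.
Flux: S = L/(4πd²) = 6.51×10²⁵/(4π×(1.34×10¹⁰)²) = 2.88×10⁴ W m⁻².
Energy balance: absorbed = emitted ⇒ πR²·S(1−A) = 4πR²·σT_eq⁴, so T_eq⁴ = S(1−A)/(4σ).
T_eq = [2.88×10⁴ × 0.37 / (4 × 5.67×10⁻⁸)]^(1/4) = (4.71×10¹⁰)^(1/4) = 466 K.

T_eq ≈ 466 K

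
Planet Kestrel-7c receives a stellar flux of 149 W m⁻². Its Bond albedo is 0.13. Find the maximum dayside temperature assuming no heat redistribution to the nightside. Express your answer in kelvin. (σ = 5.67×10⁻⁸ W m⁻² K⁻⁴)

With no redistribution each surface element balances locally: S(1−A) = σT⁴.
T = [149 × 0.87 / 5.67×10⁻⁸]^(1/4) = (2.29×10⁹)^(1/4) = 219 K.

T_ss ≈ 219 K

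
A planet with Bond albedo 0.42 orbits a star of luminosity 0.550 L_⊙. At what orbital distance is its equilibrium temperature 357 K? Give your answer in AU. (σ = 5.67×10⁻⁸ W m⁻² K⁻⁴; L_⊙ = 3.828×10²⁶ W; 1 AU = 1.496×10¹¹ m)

L = 0.550 × 3.828×10²⁶ = 2.11×10²⁶ W.
From T_eq⁴ = L(1−A)/(16πσd²): d = √[L(1−A)/(16πσT_eq⁴)].
d = √[2.11×10²⁶ × 0.58 / (16π × 5.67×10⁻⁸ × (357)⁴)] = 5.14×10¹⁰ m = 0.343 AU.

d ≈ 0.343 AU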